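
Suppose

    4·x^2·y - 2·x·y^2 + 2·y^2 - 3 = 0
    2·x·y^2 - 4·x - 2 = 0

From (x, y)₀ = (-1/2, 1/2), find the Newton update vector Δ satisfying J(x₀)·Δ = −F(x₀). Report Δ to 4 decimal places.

At (-1/2, 1/2): F = (-1.7500, -0.2500).
Jacobian J = [[8·x·y - 2·y^2, 4·x^2 - 4·x·y + 4·y], [2·y^2 - 4, 4·x·y]].
At the point, J = [[-2.5000, 4.0000], [-3.5000, -1.0000]] (det J = 16.5000).
Solving J·Δ = −F gives Δ = (-0.1667, 0.3333).

(-0.1667, 0.3333)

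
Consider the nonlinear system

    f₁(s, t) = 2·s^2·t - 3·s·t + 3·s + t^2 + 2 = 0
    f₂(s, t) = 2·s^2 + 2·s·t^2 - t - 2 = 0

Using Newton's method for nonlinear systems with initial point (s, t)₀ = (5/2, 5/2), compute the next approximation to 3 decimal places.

At (5/2, 5/2): F = (28.250, 39.250).
Jacobian J = [[4·s·t - 3·t + 3, 2·s^2 - 3·s + 2·t], [4·s + 2·t^2, 4·s·t - 1]].
At the point, J = [[20.500, 10.000], [22.500, 24.000]] (det J = 267.000).
Solving J·Δ = −F gives Δ = (-1.069, -0.633).
Then the next iterate is (s, t)₁ = (1.431, 1.867).

(1.431, 1.867)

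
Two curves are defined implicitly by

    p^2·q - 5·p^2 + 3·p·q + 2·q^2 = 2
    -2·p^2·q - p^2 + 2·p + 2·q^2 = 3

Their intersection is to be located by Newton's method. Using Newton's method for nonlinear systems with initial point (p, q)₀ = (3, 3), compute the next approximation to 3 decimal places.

(2.089, 2.076)

At (3, 3): F = (25.000, -42.000).
Jacobian J = [[2·p·q - 10·p + 3·q, p^2 + 3·p + 4·q], [-4·p·q - 2·p + 2, -2·p^2 + 4·q]].
At the point, J = [[-3.000, 30.000], [-40.000, -6.000]] (det J = 1218.000).
Solving J·Δ = −F gives Δ = (-0.911, -0.924).
Then the next iterate is (p, q)₁ = (2.089, 2.076).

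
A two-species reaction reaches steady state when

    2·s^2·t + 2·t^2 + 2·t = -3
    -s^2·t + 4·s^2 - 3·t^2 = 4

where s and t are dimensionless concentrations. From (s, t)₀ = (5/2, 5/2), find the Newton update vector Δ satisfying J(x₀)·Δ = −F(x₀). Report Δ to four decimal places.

At (5/2, 5/2): F = (51.7500, -13.3750).
Jacobian J = [[4·s·t, 2·s^2 + 4·t + 2], [-2·s·t + 8·s, -s^2 - 6·t]].
At the point, J = [[25.0000, 24.5000], [7.5000, -21.2500]] (det J = -715.0000).
Solving J·Δ = −F gives Δ = (-1.0797, -1.0105).

(-1.0797, -1.0105)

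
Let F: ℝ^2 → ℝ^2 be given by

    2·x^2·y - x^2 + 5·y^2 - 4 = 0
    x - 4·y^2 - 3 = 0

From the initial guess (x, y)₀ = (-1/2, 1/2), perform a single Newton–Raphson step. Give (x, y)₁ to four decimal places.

(6.0000, 1.0000)

At (-1/2, 1/2): F = (-2.7500, -4.5000).
Jacobian J = [[4·x·y - 2·x, 2·x^2 + 10·y], [1, -8·y]].
At the point, J = [[0.0000, 5.5000], [1.0000, -4.0000]] (det J = -5.5000).
Solving J·Δ = −F gives Δ = (6.5000, 0.5000).
Then the next iterate is (x, y)₁ = (6.0000, 1.0000).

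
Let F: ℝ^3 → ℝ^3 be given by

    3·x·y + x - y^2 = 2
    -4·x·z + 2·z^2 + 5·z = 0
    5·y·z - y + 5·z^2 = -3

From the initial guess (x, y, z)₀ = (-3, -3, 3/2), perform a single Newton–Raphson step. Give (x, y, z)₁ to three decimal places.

At (-3, -3, 3/2): F = (13.000, 30.000, -5.250).
Jacobian J = [[3·y + 1, 3·x - 2·y, 0], [-4·z, 0, -4·x + 4·z + 5], [0, 5·z - 1, 5·y + 10·z]].
At the point, J = [[-8.000, -3.000, 0.000], [-6.000, 0.000, 23.000], [0.000, 6.500, 0.000]] (det J = 1196.000).
Solving J·Δ = −F gives Δ = (1.322, 0.808, -0.959).
Then the next iterate is (x, y, z)₁ = (-1.678, -2.192, 0.541).

(-1.678, -2.192, 0.541)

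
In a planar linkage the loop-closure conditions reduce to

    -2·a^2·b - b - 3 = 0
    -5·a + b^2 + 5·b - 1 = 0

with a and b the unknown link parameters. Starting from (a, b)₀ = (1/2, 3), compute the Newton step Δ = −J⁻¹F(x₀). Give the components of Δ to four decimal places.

(-0.7041, -2.1837)

At (1/2, 3): F = (-7.5000, 20.5000).
Jacobian J = [[-4·a·b, -2·a^2 - 1], [-5, 2·b + 5]].
At the point, J = [[-6.0000, -1.5000], [-5.0000, 11.0000]] (det J = -73.5000).
Solving J·Δ = −F gives Δ = (-0.7041, -2.1837).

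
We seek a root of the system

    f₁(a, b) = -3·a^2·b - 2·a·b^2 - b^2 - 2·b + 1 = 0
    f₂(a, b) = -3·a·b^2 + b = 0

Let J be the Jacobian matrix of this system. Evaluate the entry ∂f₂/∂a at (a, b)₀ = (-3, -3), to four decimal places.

∂f₂/∂a = -3·b^2.
At (-3, -3) this is -27.0000.

-27.0000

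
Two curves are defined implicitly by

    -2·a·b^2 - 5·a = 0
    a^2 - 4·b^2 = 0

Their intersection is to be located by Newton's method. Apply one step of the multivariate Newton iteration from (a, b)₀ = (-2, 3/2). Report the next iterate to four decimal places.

(-0.9630, 0.7377)

At (-2, 3/2): F = (19.0000, -5.0000).
Jacobian J = [[-2·b^2 - 5, -4·a·b], [2·a, -8·b]].
At the point, J = [[-9.5000, 12.0000], [-4.0000, -12.0000]] (det J = 162.0000).
Solving J·Δ = −F gives Δ = (1.0370, -0.7623).
Then the next iterate is (a, b)₁ = (-0.9630, 0.7377).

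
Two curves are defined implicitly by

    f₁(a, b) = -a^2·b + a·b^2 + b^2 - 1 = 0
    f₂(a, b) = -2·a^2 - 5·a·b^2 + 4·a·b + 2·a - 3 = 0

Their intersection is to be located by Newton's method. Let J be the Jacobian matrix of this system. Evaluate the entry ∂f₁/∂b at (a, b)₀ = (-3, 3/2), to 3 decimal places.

-15.000

∂f₁/∂b = -a^2 + 2·a·b + 2·b.
At (-3, 3/2) this is -15.000.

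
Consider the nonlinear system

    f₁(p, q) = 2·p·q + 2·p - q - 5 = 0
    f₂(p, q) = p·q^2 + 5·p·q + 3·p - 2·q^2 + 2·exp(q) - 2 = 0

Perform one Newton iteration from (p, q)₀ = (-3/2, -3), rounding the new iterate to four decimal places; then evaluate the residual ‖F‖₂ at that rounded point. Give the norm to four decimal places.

At (-3/2, -3): F = (4.0000, -15.400426).
Jacobian J = [[2·q + 2, 2·p - 1], [q^2 + 5·q + 3, 2·p·q + 5·p - 4·q + 2·exp(q)]].
At the point, J = [[-4.0000, -4.0000], [-3.0000, 13.599574]] (det J = -66.398297).
Solving J·Δ = −F gives Δ = (-0.1085, 1.1085).
Then the next iterate is (p, q)₁ = (-1.6085, -1.8915).
Re-evaluating at (-1.6085, -1.8915): F = (-0.240544, -4.221812), so ‖F‖₂ = 4.2287.

4.2287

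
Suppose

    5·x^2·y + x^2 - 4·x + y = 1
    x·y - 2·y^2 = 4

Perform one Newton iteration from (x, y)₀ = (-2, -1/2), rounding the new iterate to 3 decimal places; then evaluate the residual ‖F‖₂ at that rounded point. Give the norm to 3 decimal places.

At (-2, -1/2): F = (0.500, -3.500).
Jacobian J = [[10·x·y + 2·x - 4, 5·x^2 + 1], [y, x - 4·y]].
At the point, J = [[2.000, 21.000], [-0.500, 0.000]] (det J = 10.500).
Solving J·Δ = −F gives Δ = (-7.000, 0.643).
Then the next iterate is (x, y)₁ = (-9.000, 0.143).
Re-evaluating at (-9.000, 0.143): F = (174.058, -5.32790), so ‖F‖₂ = 174.140.

174.140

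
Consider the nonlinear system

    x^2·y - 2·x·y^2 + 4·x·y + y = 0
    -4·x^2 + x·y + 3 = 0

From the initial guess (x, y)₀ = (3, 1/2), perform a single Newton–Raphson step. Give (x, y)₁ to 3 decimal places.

(1.633, 0.291)

At (3, 1/2): F = (9.500, -31.500).
Jacobian J = [[2·x·y - 2·y^2 + 4·y, x^2 - 4·x·y + 4·x + 1], [-8·x + y, x]].
At the point, J = [[4.500, 16.000], [-23.500, 3.000]] (det J = 389.500).
Solving J·Δ = −F gives Δ = (-1.367, -0.209).
Then the next iterate is (x, y)₁ = (1.633, 0.291).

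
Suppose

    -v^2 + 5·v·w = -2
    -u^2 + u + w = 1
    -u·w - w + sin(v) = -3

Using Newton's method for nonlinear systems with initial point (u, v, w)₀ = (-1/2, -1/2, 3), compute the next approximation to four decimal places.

At (-1/2, -1/2, 3): F = (-5.7500, 1.2500, 1.020574).
Jacobian J = [[0, -2·v + 5·w, 5·v], [-2·u + 1, 0, 1], [-w, cos(v), -u - 1]].
At the point, J = [[0.0000, 16.0000, -2.5000], [2.0000, 0.0000, 1.0000], [-3.0000, 0.877583, -0.5000]] (det J = -36.387913).
Solving J·Δ = −F gives Δ = (0.7869, -0.0818, -2.8238).
Then the next iterate is (u, v, w)₁ = (0.2869, -0.5818, 0.1762).

(0.2869, -0.5818, 0.1762)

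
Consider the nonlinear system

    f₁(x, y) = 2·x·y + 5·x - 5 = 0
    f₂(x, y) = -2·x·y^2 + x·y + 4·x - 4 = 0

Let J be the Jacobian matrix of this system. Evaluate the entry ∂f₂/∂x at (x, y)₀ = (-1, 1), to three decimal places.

∂f₂/∂x = -2·y^2 + y + 4.
At (-1, 1) this is 3.000.

3.000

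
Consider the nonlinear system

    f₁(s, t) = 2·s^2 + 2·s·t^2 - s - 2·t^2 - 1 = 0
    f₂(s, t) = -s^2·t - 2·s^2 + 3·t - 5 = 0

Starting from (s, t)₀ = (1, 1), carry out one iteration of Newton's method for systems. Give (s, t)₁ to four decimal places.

(1.0000, 3.5000)

At (1, 1): F = (0.0000, -5.0000).
Jacobian J = [[4·s + 2·t^2 - 1, 4·s·t - 4·t], [-2·s·t - 4·s, -s^2 + 3]].
At the point, J = [[5.0000, 0.0000], [-6.0000, 2.0000]] (det J = 10.0000).
Solving J·Δ = −F gives Δ = (0.0000, 2.5000).
Then the next iterate is (s, t)₁ = (1.0000, 3.5000).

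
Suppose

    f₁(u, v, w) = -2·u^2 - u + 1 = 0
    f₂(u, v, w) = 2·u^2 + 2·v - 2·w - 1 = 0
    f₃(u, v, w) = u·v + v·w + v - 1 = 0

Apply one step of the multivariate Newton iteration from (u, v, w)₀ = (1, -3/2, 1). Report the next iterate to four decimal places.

At (1, -3/2, 1): F = (-2.0000, -4.0000, -5.5000).
Jacobian J = [[-4·u - 1, 0, 0], [4·u, 2, -2], [v, u + w + 1, v]].
At the point, J = [[-5.0000, 0.0000, 0.0000], [4.0000, 2.0000, -2.0000], [-1.5000, 3.0000, -1.5000]] (det J = -15.0000).
Solving J·Δ = −F gives Δ = (-0.4000, 0.4667, -2.3333).
Then the next iterate is (u, v, w)₁ = (0.6000, -1.0333, -1.3333).

(0.6000, -1.0333, -1.3333)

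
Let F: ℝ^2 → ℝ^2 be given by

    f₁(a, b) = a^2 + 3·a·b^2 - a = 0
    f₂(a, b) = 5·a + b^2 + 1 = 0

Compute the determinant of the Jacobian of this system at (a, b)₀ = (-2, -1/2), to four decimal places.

-25.7500

J = [[2·a + 3·b^2 - 1, 6·a·b], [5, 2·b]].
At the point, J = [[-4.2500, 6.0000], [5.0000, -1.0000]].
det J = -25.7500.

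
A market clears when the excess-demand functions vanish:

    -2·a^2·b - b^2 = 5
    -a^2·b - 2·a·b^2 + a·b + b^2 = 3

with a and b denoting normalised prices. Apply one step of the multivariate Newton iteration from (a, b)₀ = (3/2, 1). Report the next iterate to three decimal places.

At (3/2, 1): F = (-10.500, -5.750).
Jacobian J = [[-4·a·b, -2·a^2 - 2·b], [-2·a·b - 2·b^2 + b, -a^2 - 4·a·b + a + 2·b]].
At the point, J = [[-6.000, -6.500], [-4.000, -4.750]] (det J = 2.500).
Solving J·Δ = −F gives Δ = (-5.000, 3.000).
Then the next iterate is (a, b)₁ = (-3.500, 4.000).

(-3.500, 4.000)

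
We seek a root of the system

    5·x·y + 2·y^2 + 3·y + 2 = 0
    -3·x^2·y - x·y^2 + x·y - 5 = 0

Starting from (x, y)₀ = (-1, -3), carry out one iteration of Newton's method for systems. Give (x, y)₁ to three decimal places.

(-1.133, -1.000)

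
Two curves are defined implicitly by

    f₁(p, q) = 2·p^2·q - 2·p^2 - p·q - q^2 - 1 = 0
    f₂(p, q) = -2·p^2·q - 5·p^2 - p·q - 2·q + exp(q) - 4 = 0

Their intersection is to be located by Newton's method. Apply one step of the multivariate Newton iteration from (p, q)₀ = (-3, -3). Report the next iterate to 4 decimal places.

At (-3, -3): F = (-91.0000, 2.049787).
Jacobian J = [[4·p·q - 4·p - q, 2·p^2 - p - 2·q], [-4·p·q - 10·p - q, -2·p^2 - p + exp(q) - 2]].
At the point, J = [[51.0000, 27.0000], [-3.0000, -16.950213]] (det J = -783.460860).
Solving J·Δ = −F gives Δ = (1.8981, -0.2150).
Then the next iterate is (p, q)₁ = (-1.1019, -3.2150).

(-1.1019, -3.2150)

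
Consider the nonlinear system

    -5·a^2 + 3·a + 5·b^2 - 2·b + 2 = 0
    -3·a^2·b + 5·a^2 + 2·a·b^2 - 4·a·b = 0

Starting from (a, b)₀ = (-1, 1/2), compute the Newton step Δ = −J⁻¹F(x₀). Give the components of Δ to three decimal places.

At (-1, 1/2): F = (-5.750, 5.000).
Jacobian J = [[-10·a + 3, 10·b - 2], [-6·a·b + 10·a + 2·b^2 - 4·b, -3·a^2 + 4·a·b - 4·a]].
At the point, J = [[13.000, 3.000], [-8.500, -1.000]] (det J = 12.500).
Solving J·Δ = −F gives Δ = (0.740, -1.290).

(0.740, -1.290)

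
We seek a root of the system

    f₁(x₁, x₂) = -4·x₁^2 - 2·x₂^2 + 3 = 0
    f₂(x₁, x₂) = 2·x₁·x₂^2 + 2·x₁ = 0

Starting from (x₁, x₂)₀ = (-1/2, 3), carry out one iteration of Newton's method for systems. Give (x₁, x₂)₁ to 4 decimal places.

(-0.3889, 1.7037)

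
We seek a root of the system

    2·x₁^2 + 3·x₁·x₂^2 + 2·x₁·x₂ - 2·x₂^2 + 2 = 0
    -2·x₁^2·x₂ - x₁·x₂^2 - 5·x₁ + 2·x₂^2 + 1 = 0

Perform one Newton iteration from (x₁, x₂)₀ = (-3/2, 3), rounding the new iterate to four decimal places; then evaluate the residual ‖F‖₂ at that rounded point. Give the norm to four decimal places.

14.6856

At (-3/2, 3): F = (-61.0000, 26.5000).
Jacobian J = [[4·x₁ + 3·x₂^2 + 2·x₂, 6·x₁·x₂ + 2·x₁ - 4·x₂], [-4·x₁·x₂ - x₂^2 - 5, -2·x₁^2 - 2·x₁·x₂ + 4·x₂]].
At the point, J = [[27.0000, -42.0000], [4.0000, 16.5000]] (det J = 613.5000).
Solving J·Δ = −F gives Δ = (-0.1736, -1.5640).
Then the next iterate is (x₁, x₂)₁ = (-1.6736, 1.4360).
Re-evaluating at (-1.6736, 1.4360): F = (-11.682269, 8.899025), so ‖F‖₂ = 14.6856.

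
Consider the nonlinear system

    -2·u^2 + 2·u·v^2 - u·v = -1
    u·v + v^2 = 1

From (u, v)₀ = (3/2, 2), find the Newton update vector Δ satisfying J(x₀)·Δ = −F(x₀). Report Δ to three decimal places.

(-1.560, -0.524)

At (3/2, 2): F = (5.500, 6.000).
Jacobian J = [[-4·u + 2·v^2 - v, 4·u·v - u], [v, u + 2·v]].
At the point, J = [[0.000, 10.500], [2.000, 5.500]] (det J = -21.000).
Solving J·Δ = −F gives Δ = (-1.560, -0.524).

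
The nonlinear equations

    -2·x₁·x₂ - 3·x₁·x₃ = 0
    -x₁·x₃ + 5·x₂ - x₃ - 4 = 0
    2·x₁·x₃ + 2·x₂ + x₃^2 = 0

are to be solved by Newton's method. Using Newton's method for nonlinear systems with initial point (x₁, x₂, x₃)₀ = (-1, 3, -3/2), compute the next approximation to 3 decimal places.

(-0.716, 0.715, -0.335)

At (-1, 3, -3/2): F = (1.500, 11.000, 11.250).
Jacobian J = [[-2·x₂ - 3·x₃, -2·x₁, -3·x₁], [-x₃, 5, -x₁ - 1], [2·x₃, 2, 2·x₁ + 2·x₃]].
At the point, J = [[-1.500, 2.000, 3.000], [1.500, 5.000, 0.000], [-3.000, 2.000, -5.000]] (det J = 106.500).
Solving J·Δ = −F gives Δ = (0.284, -2.285, 1.165).
Then the next iterate is (x₁, x₂, x₃)₁ = (-0.716, 0.715, -0.335).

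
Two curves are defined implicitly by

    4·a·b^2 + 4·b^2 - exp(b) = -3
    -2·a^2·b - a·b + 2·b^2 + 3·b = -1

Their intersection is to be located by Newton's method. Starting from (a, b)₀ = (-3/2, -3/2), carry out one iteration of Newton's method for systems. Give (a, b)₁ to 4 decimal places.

(-3.5082, 1.9269)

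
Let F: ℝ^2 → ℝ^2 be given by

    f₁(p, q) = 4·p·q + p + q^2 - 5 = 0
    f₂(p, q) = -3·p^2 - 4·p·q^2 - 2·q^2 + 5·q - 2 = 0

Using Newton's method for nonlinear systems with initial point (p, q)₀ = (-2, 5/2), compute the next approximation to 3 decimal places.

At (-2, 5/2): F = (-20.750, 36.000).
Jacobian J = [[4·q + 1, 4·p + 2·q], [-6·p - 4·q^2, -8·p·q - 4·q + 5]].
At the point, J = [[11.000, -3.000], [-13.000, 35.000]] (det J = 346.000).
Solving J·Δ = −F gives Δ = (1.787, -0.365).
Then the next iterate is (p, q)₁ = (-0.213, 2.135).

(-0.213, 2.135)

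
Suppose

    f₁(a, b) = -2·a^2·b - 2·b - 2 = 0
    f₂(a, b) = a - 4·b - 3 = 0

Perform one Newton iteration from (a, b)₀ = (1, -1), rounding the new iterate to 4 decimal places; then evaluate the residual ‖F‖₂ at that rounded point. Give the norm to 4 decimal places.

0.0000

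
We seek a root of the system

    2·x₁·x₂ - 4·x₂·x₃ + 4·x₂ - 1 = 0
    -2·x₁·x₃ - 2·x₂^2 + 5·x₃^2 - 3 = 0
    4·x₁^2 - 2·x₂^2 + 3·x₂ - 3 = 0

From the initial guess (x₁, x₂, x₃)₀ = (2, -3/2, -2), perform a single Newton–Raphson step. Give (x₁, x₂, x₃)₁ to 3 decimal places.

(1.165, -0.460, -1.025)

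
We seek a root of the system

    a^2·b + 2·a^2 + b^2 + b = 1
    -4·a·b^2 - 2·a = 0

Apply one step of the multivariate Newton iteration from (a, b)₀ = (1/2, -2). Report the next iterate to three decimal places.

(0.162, -1.636)

At (1/2, -2): F = (1.000, -9.000).
Jacobian J = [[2·a·b + 4·a, a^2 + 2·b + 1], [-4·b^2 - 2, -8·a·b]].
At the point, J = [[0.000, -2.750], [-18.000, 8.000]] (det J = -49.500).
Solving J·Δ = −F gives Δ = (-0.338, 0.364).
Then the next iterate is (a, b)₁ = (0.162, -1.636).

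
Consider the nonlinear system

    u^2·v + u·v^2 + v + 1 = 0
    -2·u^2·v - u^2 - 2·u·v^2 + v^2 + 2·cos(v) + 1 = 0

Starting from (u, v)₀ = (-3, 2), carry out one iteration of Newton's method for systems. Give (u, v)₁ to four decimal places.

At (-3, 2): F = (9.0000, -16.832294).
Jacobian J = [[2·u·v + v^2, u^2 + 2·u·v + 1], [-4·u·v - 2·u - 2·v^2, -2·u^2 - 4·u·v + 2·v - 2·sin(v)]].
At the point, J = [[-8.0000, -2.0000], [22.0000, 8.181405]] (det J = -21.451241).
Solving J·Δ = −F gives Δ = (1.8632, -2.9528).
Then the next iterate is (u, v)₁ = (-1.1368, -0.9528).

(-1.1368, -0.9528)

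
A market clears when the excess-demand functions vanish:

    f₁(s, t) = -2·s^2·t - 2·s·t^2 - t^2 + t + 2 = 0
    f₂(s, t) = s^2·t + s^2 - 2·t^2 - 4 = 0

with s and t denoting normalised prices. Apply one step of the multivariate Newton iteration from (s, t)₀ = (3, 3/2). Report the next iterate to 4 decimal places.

(2.1756, 0.9552)

At (3, 3/2): F = (-39.2500, 14.0000).
Jacobian J = [[-4·s·t - 2·t^2, -2·s^2 - 4·s·t - 2·t + 1], [2·s·t + 2·s, s^2 - 4·t]].
At the point, J = [[-22.5000, -38.0000], [15.0000, 3.0000]] (det J = 502.5000).
Solving J·Δ = −F gives Δ = (-0.8244, -0.5448).
Then the next iterate is (s, t)₁ = (2.1756, 0.9552).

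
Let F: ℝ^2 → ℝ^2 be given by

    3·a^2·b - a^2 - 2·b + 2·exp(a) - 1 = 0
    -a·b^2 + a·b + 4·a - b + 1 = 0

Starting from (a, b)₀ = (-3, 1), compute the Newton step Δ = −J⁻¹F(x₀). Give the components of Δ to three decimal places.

At (-3, 1): F = (15.09957, -12.000).
Jacobian J = [[6·a·b - 2·a + 2·exp(a), 3·a^2 - 2], [-b^2 + b + 4, -2·a·b + a - 1]].
At the point, J = [[-11.90043, 25.000], [4.000, 2.000]] (det J = -123.80085).
Solving J·Δ = −F gives Δ = (2.667, 0.666).

(2.667, 0.666)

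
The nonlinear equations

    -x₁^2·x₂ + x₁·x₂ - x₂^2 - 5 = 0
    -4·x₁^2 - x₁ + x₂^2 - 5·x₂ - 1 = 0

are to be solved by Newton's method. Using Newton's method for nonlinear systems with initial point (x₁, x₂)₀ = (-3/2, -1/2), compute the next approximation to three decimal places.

(-1.605, -1.651)

At (-3/2, -1/2): F = (-3.375, -5.750).
Jacobian J = [[-2·x₁·x₂ + x₂, -x₁^2 + x₁ - 2·x₂], [-8·x₁ - 1, 2·x₂ - 5]].
At the point, J = [[-2.000, -2.750], [11.000, -6.000]] (det J = 42.250).
Solving J·Δ = −F gives Δ = (-0.105, -1.151).
Then the next iterate is (x₁, x₂)₁ = (-1.605, -1.651).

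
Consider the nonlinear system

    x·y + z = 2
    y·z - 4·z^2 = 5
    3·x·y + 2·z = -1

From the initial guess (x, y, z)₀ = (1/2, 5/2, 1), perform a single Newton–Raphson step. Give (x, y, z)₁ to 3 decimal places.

(-9.900, 42.000, 7.000)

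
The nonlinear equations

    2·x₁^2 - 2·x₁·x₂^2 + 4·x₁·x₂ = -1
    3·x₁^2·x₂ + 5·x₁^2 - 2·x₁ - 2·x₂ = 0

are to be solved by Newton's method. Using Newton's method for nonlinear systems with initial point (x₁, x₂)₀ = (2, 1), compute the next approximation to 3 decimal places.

(0.700, 2.300)

At (2, 1): F = (13.000, 26.000).
Jacobian J = [[4·x₁ - 2·x₂^2 + 4·x₂, -4·x₁·x₂ + 4·x₁], [6·x₁·x₂ + 10·x₁ - 2, 3·x₁^2 - 2]].
At the point, J = [[10.000, 0.000], [30.000, 10.000]] (det J = 100.000).
Solving J·Δ = −F gives Δ = (-1.300, 1.300).
Then the next iterate is (x₁, x₂)₁ = (0.700, 2.300).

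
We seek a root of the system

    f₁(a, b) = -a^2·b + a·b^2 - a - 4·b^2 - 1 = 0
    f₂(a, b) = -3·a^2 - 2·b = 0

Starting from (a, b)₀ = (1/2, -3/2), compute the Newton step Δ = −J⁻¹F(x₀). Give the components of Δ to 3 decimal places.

(0.200, 0.824)

At (1/2, -3/2): F = (-9.000, 2.250).
Jacobian J = [[-2·a·b + b^2 - 1, -a^2 + 2·a·b - 8·b], [-6·a, -2]].
At the point, J = [[2.750, 10.250], [-3.000, -2.000]] (det J = 25.250).
Solving J·Δ = −F gives Δ = (0.200, 0.824).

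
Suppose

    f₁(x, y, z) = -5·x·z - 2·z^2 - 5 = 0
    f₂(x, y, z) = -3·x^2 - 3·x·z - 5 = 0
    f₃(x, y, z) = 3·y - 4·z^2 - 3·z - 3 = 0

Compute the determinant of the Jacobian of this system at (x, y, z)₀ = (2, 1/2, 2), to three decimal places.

J = [[-5·z, 0, -5·x - 4·z], [-6·x - 3·z, 0, -3·x], [0, 3, -8·z - 3]].
At the point, J = [[-10.000, 0.000, -18.000], [-18.000, 0.000, -6.000], [0.000, 3.000, -19.000]].
det J = 792.000.

792.000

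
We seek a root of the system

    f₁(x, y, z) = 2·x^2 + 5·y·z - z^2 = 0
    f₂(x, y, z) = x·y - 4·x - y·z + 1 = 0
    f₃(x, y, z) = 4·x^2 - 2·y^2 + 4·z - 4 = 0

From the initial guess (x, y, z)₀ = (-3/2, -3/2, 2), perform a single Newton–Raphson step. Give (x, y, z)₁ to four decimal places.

At (-3/2, -3/2, 2): F = (-14.5000, 12.2500, 8.5000).
Jacobian J = [[4·x, 5·z, 5·y - 2·z], [y - 4, x - z, -y], [8·x, -4·y, 4]].
At the point, J = [[-6.0000, 10.0000, -11.5000], [-5.5000, -3.5000, 1.5000], [-12.0000, 6.0000, 4.0000]] (det J = 1040.5000).
Solving J·Δ = −F gives Δ = (1.1690, 1.3728, -0.6771).
Then the next iterate is (x, y, z)₁ = (-0.3310, -0.1272, 1.3229).

(-0.3310, -0.1272, 1.3229)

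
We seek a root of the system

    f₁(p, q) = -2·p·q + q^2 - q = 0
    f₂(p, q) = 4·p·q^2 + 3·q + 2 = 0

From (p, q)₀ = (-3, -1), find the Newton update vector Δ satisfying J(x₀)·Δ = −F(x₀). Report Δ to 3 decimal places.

At (-3, -1): F = (-4.000, -13.000).
Jacobian J = [[-2·q, -2·p + 2·q - 1], [4·q^2, 8·p·q + 3]].
At the point, J = [[2.000, 3.000], [4.000, 27.000]] (det J = 42.000).
Solving J·Δ = −F gives Δ = (1.643, 0.238).

(1.643, 0.238)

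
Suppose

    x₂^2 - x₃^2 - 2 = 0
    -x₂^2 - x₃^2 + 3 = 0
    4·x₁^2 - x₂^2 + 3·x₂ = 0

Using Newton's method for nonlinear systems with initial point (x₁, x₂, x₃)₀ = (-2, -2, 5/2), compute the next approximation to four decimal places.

At (-2, -2, 5/2): F = (-4.2500, -7.2500, 6.0000).
Jacobian J = [[0, 2·x₂, -2·x₃], [0, -2·x₂, -2·x₃], [8·x₁, -2·x₂ + 3, 0]].
At the point, J = [[0.0000, -4.0000, -5.0000], [0.0000, 4.0000, -5.0000], [-16.0000, 7.0000, 0.0000]] (det J = -640.0000).
Solving J·Δ = −F gives Δ = (0.5391, 0.3750, -1.1500).
Then the next iterate is (x₁, x₂, x₃)₁ = (-1.4609, -1.6250, 1.3500).

(-1.4609, -1.6250, 1.3500)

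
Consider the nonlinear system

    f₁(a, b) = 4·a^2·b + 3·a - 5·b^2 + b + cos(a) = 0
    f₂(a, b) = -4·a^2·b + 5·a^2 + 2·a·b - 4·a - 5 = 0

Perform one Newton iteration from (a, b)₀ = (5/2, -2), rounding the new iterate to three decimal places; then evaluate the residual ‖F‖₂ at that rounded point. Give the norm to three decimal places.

23.103

At (5/2, -2): F = (-65.30114, 56.250).
Jacobian J = [[8·a·b - sin(a) + 3, 4·a^2 - 10·b + 1], [-8·a·b + 10·a + 2·b - 4, -4·a^2 + 2·a]].
At the point, J = [[-37.59847, 46.000], [57.000, -20.000]] (det J = -1870.03056).
Solving J·Δ = −F gives Δ = (-0.685, 0.859).
Then the next iterate is (a, b)₁ = (1.815, -1.141).
Re-evaluating at (1.815, -1.141): F = (-17.48203, 15.10414), so ‖F‖₂ = 23.103.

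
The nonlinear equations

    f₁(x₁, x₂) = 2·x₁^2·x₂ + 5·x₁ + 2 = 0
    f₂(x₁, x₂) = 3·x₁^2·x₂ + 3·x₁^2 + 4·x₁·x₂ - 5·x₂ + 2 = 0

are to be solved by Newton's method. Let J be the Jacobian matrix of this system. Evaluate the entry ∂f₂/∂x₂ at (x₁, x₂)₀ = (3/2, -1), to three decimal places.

7.750

∂f₂/∂x₂ = 3·x₁^2 + 4·x₁ - 5.
At (3/2, -1) this is 7.750.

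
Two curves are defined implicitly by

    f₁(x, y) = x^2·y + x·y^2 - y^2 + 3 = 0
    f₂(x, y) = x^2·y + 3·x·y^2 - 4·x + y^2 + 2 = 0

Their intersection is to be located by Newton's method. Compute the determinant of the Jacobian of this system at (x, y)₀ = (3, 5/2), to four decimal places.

688.5000

J = [[2·x·y + y^2, x^2 + 2·x·y - 2·y], [2·x·y + 3·y^2 - 4, x^2 + 6·x·y + 2·y]].
At the point, J = [[21.2500, 19.0000], [29.7500, 59.0000]].
det J = 688.5000.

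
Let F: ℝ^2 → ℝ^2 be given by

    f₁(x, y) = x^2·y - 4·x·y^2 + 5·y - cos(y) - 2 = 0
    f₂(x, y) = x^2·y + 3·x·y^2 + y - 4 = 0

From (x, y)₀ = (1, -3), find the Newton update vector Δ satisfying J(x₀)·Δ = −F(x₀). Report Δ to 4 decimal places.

(-8.2858, -9.8126)

At (1, -3): F = (-55.010008, 17.0000).
Jacobian J = [[2·x·y - 4·y^2, x^2 - 8·x·y + sin(y) + 5], [2·x·y + 3·y^2, x^2 + 6·x·y + 1]].
At the point, J = [[-42.0000, 29.858880], [21.0000, -16.0000]] (det J = 44.963520).
Solving J·Δ = −F gives Δ = (-8.2858, -9.8126).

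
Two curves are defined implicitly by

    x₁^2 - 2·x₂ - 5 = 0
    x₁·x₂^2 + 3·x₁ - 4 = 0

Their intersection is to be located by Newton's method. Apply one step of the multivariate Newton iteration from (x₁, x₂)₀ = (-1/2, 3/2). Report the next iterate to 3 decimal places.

At (-1/2, 3/2): F = (-7.750, -6.625).
Jacobian J = [[2·x₁, -2], [x₂^2 + 3, 2·x₁·x₂]].
At the point, J = [[-1.000, -2.000], [5.250, -1.500]] (det J = 12.000).
Solving J·Δ = −F gives Δ = (0.135, -3.943).
Then the next iterate is (x₁, x₂)₁ = (-0.365, -2.443).

(-0.365, -2.443)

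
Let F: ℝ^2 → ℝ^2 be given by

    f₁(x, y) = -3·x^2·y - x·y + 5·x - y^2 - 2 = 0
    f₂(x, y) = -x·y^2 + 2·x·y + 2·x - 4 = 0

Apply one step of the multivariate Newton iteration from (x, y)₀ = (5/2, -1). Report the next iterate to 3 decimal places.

(1.544, -0.446)

At (5/2, -1): F = (30.750, -6.500).
Jacobian J = [[-6·x·y - y + 5, -3·x^2 - x - 2·y], [-y^2 + 2·y + 2, -2·x·y + 2·x]].
At the point, J = [[21.000, -19.250], [-1.000, 10.000]] (det J = 190.750).
Solving J·Δ = −F gives Δ = (-0.956, 0.554).
Then the next iterate is (x, y)₁ = (1.544, -0.446).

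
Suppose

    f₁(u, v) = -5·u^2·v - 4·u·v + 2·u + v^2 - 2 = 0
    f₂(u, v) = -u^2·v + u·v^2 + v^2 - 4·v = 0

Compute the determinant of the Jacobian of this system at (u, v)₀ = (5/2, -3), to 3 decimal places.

-1647.250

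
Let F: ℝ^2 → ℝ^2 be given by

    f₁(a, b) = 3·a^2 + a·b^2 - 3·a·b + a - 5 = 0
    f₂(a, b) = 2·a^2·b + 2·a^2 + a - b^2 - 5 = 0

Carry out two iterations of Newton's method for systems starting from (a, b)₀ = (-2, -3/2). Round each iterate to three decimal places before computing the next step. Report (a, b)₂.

At (-2, -3/2): F = (-8.500, -13.250).
Jacobian J = [[6·a + b^2 - 3·b + 1, 2·a·b - 3·a], [4·a·b + 4·a + 1, 2·a^2 - 2·b]].
At the point, J = [[-4.250, 12.000], [5.000, 11.000]] (det J = -106.750).
Solving J·Δ = −F gives Δ = (0.614, 0.926).
Then the next iterate is (a, b)₁ = (-1.386, -0.574).
Round to (-1.386, -0.574) and repeat: F = (-3.46636, -5.07879), J = [[-5.26452, 5.74913], [-1.36174, 4.98999]].
Δ = (0.645, 1.194), so (a, b)₂ = (-0.741, 0.620).

(-0.741, 0.620)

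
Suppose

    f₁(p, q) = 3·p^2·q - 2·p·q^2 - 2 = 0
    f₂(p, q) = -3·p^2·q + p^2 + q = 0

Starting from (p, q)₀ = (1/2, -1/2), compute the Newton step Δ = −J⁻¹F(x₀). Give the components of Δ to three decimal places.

At (1/2, -1/2): F = (-2.625, 0.125).
Jacobian J = [[6·p·q - 2·q^2, 3·p^2 - 4·p·q], [-6·p·q + 2·p, -3·p^2 + 1]].
At the point, J = [[-2.000, 1.750], [2.500, 0.250]] (det J = -4.875).
Solving J·Δ = −F gives Δ = (-0.179, 1.295).

(-0.179, 1.295)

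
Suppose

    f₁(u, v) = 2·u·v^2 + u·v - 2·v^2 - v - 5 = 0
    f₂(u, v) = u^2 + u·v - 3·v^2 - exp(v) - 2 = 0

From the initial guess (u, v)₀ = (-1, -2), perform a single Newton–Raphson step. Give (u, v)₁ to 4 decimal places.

At (-1, -2): F = (-17.0000, -11.135335).
Jacobian J = [[2·v^2 + v, 4·u·v + u - 4·v - 1], [2·u + v, u - 6·v - exp(v)]].
At the point, J = [[6.0000, 14.0000], [-4.0000, 10.864665]] (det J = 121.187988).
Solving J·Δ = −F gives Δ = (0.2377, 1.1124).
Then the next iterate is (u, v)₁ = (-0.7623, -0.8876).

(-0.7623, -0.8876)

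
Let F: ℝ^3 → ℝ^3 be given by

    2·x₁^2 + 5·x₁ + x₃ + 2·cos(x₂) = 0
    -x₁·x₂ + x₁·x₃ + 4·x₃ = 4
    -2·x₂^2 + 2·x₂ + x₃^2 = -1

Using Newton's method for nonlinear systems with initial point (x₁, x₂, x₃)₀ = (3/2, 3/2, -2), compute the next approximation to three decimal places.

(0.193, 0.377, -0.002)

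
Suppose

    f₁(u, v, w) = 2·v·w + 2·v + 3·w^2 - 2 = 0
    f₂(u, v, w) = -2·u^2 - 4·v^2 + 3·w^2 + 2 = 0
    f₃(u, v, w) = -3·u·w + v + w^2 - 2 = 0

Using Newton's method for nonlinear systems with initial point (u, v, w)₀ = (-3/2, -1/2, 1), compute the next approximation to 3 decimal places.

At (-3/2, -1/2, 1): F = (-1.000, -0.500, 3.000).
Jacobian J = [[0, 2·w + 2, 2·v + 6·w], [-4·u, -8·v, 6·w], [-3·w, 1, -3·u + 2·w]].
At the point, J = [[0.000, 4.000, 5.000], [6.000, 4.000, 6.000], [-3.000, 1.000, 6.500]] (det J = -138.000).
Solving J·Δ = −F gives Δ = (0.018, 1.011, -0.609).
Then the next iterate is (u, v, w)₁ = (-1.482, 0.511, 0.391).

(-1.482, 0.511, 0.391)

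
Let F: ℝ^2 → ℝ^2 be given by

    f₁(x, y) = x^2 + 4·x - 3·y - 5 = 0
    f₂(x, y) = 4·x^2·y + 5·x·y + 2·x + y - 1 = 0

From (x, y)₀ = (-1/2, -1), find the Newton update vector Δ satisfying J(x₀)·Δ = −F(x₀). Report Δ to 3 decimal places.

(1.750, 0.500)

At (-1/2, -1): F = (-3.750, -1.500).
Jacobian J = [[2·x + 4, -3], [8·x·y + 5·y + 2, 4·x^2 + 5·x + 1]].
At the point, J = [[3.000, -3.000], [1.000, -0.500]] (det J = 1.500).
Solving J·Δ = −F gives Δ = (1.750, 0.500).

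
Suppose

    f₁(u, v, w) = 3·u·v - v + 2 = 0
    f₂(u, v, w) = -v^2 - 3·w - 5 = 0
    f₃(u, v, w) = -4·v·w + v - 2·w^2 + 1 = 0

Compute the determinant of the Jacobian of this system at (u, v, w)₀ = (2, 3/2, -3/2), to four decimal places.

J = [[3·v, 3·u - 1, 0], [0, -2·v, -3], [0, -4·w + 1, -4·v - 4·w]].
At the point, J = [[4.5000, 5.0000, 0.0000], [0.0000, -3.0000, -3.0000], [0.0000, 7.0000, 0.0000]].
det J = 94.5000.

94.5000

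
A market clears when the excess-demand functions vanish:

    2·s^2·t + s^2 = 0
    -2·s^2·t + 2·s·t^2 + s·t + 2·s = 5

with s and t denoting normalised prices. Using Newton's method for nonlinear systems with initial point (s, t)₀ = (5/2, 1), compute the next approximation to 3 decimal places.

(1.500, 0.700)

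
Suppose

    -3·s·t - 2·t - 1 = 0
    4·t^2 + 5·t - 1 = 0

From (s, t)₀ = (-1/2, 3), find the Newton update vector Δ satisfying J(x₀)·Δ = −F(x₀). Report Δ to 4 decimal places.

At (-1/2, 3): F = (-2.5000, 50.0000).
Jacobian J = [[-3·t, -3·s - 2], [0, 8·t + 5]].
At the point, J = [[-9.0000, -0.5000], [0.0000, 29.0000]] (det J = -261.0000).
Solving J·Δ = −F gives Δ = (-0.1820, -1.7241).

(-0.1820, -1.7241)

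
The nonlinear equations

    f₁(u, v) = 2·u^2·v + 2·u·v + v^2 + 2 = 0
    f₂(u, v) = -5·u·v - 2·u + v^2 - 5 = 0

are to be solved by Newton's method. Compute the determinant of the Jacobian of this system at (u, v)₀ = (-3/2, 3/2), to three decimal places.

-20.250

J = [[4·u·v + 2·v, 2·u^2 + 2·u + 2·v], [-5·v - 2, -5·u + 2·v]].
At the point, J = [[-6.000, 4.500], [-9.500, 10.500]].
det J = -20.250.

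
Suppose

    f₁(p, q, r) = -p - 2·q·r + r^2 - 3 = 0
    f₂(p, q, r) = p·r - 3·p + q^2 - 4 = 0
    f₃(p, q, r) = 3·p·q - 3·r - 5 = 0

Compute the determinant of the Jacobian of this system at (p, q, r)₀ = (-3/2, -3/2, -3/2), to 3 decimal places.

-22.500

J = [[-1, -2·r, -2·q + 2·r], [r - 3, 2·q, p], [3·q, 3·p, -3]].
At the point, J = [[-1.000, 3.000, 0.000], [-4.500, -3.000, -1.500], [-4.500, -4.500, -3.000]].
det J = -22.500.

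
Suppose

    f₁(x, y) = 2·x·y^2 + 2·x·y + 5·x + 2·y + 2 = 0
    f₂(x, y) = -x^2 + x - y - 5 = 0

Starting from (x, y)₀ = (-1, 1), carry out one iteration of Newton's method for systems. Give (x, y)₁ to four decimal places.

At (-1, 1): F = (-5.0000, -8.0000).
Jacobian J = [[2·y^2 + 2·y + 5, 4·x·y + 2·x + 2], [-2·x + 1, -1]].
At the point, J = [[9.0000, -4.0000], [3.0000, -1.0000]] (det J = 3.0000).
Solving J·Δ = −F gives Δ = (9.0000, 19.0000).
Then the next iterate is (x, y)₁ = (8.0000, 20.0000).

(8.0000, 20.0000)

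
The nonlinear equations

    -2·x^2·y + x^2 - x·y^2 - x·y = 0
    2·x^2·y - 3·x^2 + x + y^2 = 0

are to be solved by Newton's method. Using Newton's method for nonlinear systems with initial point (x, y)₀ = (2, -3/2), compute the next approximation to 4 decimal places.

(1.5873, 0.5516)

At (2, -3/2): F = (14.5000, -19.7500).
Jacobian J = [[-4·x·y + 2·x - y^2 - y, -2·x^2 - 2·x·y - x], [4·x·y - 6·x + 1, 2·x^2 + 2·y]].
At the point, J = [[15.2500, -4.0000], [-23.0000, 5.0000]] (det J = -15.7500).
Solving J·Δ = −F gives Δ = (-0.4127, 2.0516).
Then the next iterate is (x, y)₁ = (1.5873, 0.5516).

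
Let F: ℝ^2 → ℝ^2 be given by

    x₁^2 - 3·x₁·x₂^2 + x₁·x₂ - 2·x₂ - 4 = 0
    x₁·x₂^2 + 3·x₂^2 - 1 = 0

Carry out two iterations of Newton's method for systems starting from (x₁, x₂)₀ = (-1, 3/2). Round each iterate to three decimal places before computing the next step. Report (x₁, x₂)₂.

At (-1, 3/2): F = (-0.750, 3.500).
Jacobian J = [[2·x₁ - 3·x₂^2 + x₂, -6·x₁·x₂ + x₁ - 2], [x₂^2, 2·x₁·x₂ + 6·x₂]].
At the point, J = [[-7.250, 6.000], [2.250, 6.000]] (det J = -57.000).
Solving J·Δ = −F gives Δ = (-0.447, -0.416).
Then the next iterate is (x₁, x₂)₁ = (-1.447, 1.084).
Round to (-1.447, 1.084) and repeat: F = (-0.54182, 0.82486), J = [[-5.33517, 5.96429], [1.17506, 3.36690]].
Δ = (-0.270, -0.151), so (x₁, x₂)₂ = (-1.717, 0.933).

(-1.717, 0.933)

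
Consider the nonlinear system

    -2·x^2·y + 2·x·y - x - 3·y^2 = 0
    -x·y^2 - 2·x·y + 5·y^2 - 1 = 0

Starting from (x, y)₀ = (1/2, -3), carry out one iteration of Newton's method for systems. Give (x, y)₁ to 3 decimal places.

(0.192, -1.449)

At (1/2, -3): F = (-29.000, 42.500).
Jacobian J = [[-4·x·y + 2·y - 1, -2·x^2 + 2·x - 6·y], [-y^2 - 2·y, -2·x·y - 2·x + 10·y]].
At the point, J = [[-1.000, 18.500], [-3.000, -28.000]] (det J = 83.500).
Solving J·Δ = −F gives Δ = (-0.308, 1.551).
Then the next iterate is (x, y)₁ = (0.192, -1.449).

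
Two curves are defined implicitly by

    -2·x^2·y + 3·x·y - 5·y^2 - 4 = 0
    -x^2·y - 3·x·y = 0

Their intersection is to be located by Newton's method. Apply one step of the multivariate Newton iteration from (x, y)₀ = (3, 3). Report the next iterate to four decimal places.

At (3, 3): F = (-76.0000, -54.0000).
Jacobian J = [[-4·x·y + 3·y, -2·x^2 + 3·x - 10·y], [-2·x·y - 3·y, -x^2 - 3·x]].
At the point, J = [[-27.0000, -39.0000], [-27.0000, -18.0000]] (det J = -567.0000).
Solving J·Δ = −F gives Δ = (-1.3016, -1.0476).
Then the next iterate is (x, y)₁ = (1.6984, 1.9524).

(1.6984, 1.9524)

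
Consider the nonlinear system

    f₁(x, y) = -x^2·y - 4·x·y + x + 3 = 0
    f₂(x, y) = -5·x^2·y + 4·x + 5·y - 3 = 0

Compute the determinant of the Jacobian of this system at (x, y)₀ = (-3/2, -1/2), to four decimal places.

J = [[-2·x·y - 4·y + 1, -x^2 - 4·x], [-10·x·y + 4, -5·x^2 + 5]].
At the point, J = [[1.5000, 3.7500], [-3.5000, -6.2500]].
det J = 3.7500.

3.7500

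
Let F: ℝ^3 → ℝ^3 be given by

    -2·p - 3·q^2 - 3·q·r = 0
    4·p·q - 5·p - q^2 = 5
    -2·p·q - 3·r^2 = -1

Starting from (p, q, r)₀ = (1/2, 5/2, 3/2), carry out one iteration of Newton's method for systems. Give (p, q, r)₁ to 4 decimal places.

At (1/2, 5/2, 3/2): F = (-31.0000, -8.7500, -8.2500).
Jacobian J = [[-2, -6·q - 3·r, -3·q], [4·q - 5, 4·p - 2·q, 0], [-2·q, -2·p, -6·r]].
At the point, J = [[-2.0000, -19.5000, -7.5000], [5.0000, -3.0000, 0.0000], [-5.0000, -1.0000, -9.0000]] (det J = -781.5000).
Solving J·Δ = −F gives Δ = (1.0475, -1.1708, -1.3685).
Then the next iterate is (p, q, r)₁ = (1.5475, 1.3292, 0.1315).

(1.5475, 1.3292, 0.1315)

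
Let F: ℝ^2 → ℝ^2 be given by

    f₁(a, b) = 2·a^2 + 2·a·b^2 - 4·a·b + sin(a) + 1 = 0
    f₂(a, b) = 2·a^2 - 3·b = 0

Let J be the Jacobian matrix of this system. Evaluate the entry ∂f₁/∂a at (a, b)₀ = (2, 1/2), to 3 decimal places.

6.084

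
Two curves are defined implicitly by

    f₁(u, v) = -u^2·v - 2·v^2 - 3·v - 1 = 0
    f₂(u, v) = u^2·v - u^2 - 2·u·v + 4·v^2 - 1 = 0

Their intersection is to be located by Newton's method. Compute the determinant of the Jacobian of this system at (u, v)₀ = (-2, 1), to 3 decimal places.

42.000

J = [[-2·u·v, -u^2 - 4·v - 3], [2·u·v - 2·u - 2·v, u^2 - 2·u + 8·v]].
At the point, J = [[4.000, -11.000], [-2.000, 16.000]].
det J = 42.000.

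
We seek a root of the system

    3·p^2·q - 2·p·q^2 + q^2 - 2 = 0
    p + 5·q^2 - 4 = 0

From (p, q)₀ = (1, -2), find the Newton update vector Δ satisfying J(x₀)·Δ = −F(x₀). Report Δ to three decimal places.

(-0.308, 0.835)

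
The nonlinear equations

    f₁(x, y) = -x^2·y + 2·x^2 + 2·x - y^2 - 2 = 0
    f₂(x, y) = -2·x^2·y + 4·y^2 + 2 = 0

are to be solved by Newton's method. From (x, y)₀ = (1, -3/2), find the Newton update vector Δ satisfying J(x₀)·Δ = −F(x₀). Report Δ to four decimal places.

At (1, -3/2): F = (1.2500, 14.0000).
Jacobian J = [[-2·x·y + 4·x + 2, -x^2 - 2·y], [-4·x·y, -2·x^2 + 8·y]].
At the point, J = [[9.0000, 2.0000], [6.0000, -14.0000]] (det J = -138.0000).
Solving J·Δ = −F gives Δ = (-0.3297, 0.8587).

(-0.3297, 0.8587)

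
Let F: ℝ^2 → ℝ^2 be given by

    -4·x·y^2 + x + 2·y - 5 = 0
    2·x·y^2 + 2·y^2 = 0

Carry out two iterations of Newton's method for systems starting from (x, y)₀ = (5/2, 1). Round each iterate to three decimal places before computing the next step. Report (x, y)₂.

(-1.000, 1.000)

At (5/2, 1): F = (-10.500, 7.000).
Jacobian J = [[-4·y^2 + 1, -8·x·y + 2], [2·y^2, 4·x·y + 4·y]].
At the point, J = [[-3.000, -18.000], [2.000, 14.000]] (det J = -6.000).
Solving J·Δ = −F gives Δ = (-3.500, 0.000).
Then the next iterate is (x, y)₁ = (-1.000, 1.000).
Round to (-1.000, 1.000) and repeat: F = (0.000, 0.000), J = [[-3.000, 10.000], [2.000, 0.000]].
Δ = (0.000, 0.000), so (x, y)₂ = (-1.000, 1.000).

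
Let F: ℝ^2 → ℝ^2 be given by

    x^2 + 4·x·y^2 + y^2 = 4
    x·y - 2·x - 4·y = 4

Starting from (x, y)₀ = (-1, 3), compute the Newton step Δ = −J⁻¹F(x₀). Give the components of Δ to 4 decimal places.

At (-1, 3): F = (-30.0000, -17.0000).
Jacobian J = [[2·x + 4·y^2, 8·x·y + 2·y], [y - 2, x - 4]].
At the point, J = [[34.0000, -18.0000], [1.0000, -5.0000]] (det J = -152.0000).
Solving J·Δ = −F gives Δ = (-1.0263, -3.6053).

(-1.0263, -3.6053)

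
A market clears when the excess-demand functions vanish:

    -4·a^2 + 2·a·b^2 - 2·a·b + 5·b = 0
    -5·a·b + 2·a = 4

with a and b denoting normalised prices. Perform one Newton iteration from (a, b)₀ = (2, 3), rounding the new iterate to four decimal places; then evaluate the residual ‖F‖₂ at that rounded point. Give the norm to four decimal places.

12.7269

At (2, 3): F = (23.0000, -30.0000).
Jacobian J = [[-8·a + 2·b^2 - 2·b, 4·a·b - 2·a + 5], [-5·b + 2, -5·a]].
At the point, J = [[-4.0000, 25.0000], [-13.0000, -10.0000]] (det J = 365.0000).
Solving J·Δ = −F gives Δ = (-1.4247, -1.1479).
Then the next iterate is (a, b)₁ = (0.5753, 1.8521).
Re-evaluating at (0.5753, 1.8521): F = (9.752467, -8.176966), so ‖F‖₂ = 12.7269.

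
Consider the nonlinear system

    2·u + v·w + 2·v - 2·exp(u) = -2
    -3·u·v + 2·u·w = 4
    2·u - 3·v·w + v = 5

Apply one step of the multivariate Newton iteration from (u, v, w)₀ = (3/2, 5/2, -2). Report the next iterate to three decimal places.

At (3/2, 5/2, -2): F = (-3.96338, -21.250, 15.500).
Jacobian J = [[-2·exp(u) + 2, w + 2, v], [-3·v + 2·w, -3·u, 2·u], [2, -3·w + 1, -3·v]].
At the point, J = [[-6.96338, 0.000, 2.500], [-11.500, -4.500, 3.000], [2.000, 7.000, -7.500]] (det J = -267.53307).
Solving J·Δ = −F gives Δ = (-0.927, -3.018, -0.997).
Then the next iterate is (u, v, w)₁ = (0.573, -0.518, -2.997).

(0.573, -0.518, -2.997)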